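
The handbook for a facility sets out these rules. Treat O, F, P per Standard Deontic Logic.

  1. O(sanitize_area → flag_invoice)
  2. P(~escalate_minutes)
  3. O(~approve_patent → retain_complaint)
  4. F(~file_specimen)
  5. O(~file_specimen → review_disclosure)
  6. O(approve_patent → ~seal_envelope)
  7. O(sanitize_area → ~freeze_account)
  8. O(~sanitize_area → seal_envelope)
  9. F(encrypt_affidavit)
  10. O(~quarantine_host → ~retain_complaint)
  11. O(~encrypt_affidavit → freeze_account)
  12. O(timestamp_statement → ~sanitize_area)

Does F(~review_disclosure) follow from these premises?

Premise 5 is O(~file_specimen → review_disclosure), but O(~file_specimen) is not derivable from the premises, so it does not yield O(review_disclosure).
No other premise forces O(review_disclosure). An ideal world satisfying every premise can still have ~review_disclosure true, so F(~review_disclosure) is not derivable.

No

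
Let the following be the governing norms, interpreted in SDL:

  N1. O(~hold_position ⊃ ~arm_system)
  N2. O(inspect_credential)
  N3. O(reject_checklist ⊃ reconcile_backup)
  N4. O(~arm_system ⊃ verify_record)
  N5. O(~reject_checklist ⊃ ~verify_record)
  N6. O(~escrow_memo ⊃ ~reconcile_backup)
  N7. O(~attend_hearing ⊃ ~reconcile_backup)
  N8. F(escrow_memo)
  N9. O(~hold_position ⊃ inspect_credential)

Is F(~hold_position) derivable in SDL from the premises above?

Yes

F(escrow_memo) at premise 8 means O(~escrow_memo).
From O(~escrow_memo) and premise 6, O(~escrow_memo ⊃ ~reconcile_backup), we obtain O(~reconcile_backup).
The contrapositive of premise 3 (O(reject_checklist ⊃ reconcile_backup)) is O(~reconcile_backup ⊃ ~reject_checklist), and O(~reconcile_backup) is already established, so O(~reject_checklist).
From O(~reject_checklist) and premise 5, O(~reject_checklist ⊃ ~verify_record), we obtain O(~verify_record).
The contrapositive of premise 4 (O(~arm_system ⊃ verify_record)) is O(~verify_record ⊃ arm_system), and O(~verify_record) is already established, so O(arm_system).
Premise 1, O(~hold_position ⊃ ~arm_system), contraposes to O(arm_system ⊃ hold_position); with O(arm_system) we get O(hold_position).
Premises 2, 7, 9 do not contribute to this derivation.
So O(hold_position) holds, i.e. F(~hold_position). The claim follows.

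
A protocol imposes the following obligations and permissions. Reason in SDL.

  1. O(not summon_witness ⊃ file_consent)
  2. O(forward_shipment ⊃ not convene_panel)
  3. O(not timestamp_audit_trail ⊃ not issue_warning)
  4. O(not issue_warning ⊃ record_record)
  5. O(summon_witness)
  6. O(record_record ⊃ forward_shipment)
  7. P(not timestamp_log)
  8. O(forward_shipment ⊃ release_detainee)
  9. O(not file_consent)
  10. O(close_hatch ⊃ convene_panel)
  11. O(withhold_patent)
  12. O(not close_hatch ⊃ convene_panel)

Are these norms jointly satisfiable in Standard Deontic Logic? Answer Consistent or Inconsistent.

Premise 1 is O(not summon_witness ⊃ file_consent), but O(not summon_witness) is not derivable from the premises, so it does not yield O(file_consent).
So O(file_consent) is not derivable, and the apparent clash with O(not file_consent) does not arise.
A world satisfying every obligation exists (e.g. close_hatch=false, convene_panel=true, file_consent=false, forward_shipment=false, issue_warning=true, record_record=false, release_detainee=false, summon_witness=true, timestamp_audit_trail=true, timestamp_log=false, withhold_patent=true); no atom is both obligatory and forbidden, so the set is consistent.

Consistent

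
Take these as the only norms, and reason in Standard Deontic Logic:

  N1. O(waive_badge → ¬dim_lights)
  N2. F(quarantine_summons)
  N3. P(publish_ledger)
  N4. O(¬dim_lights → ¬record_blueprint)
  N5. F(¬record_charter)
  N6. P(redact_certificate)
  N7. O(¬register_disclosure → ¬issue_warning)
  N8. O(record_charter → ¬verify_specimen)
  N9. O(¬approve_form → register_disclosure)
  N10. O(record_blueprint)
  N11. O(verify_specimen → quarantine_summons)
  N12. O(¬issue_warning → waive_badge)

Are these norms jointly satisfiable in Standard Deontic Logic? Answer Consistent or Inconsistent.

Premise 11 is O(verify_specimen → quarantine_summons), but O(verify_specimen) is not derivable from the premises, so it does not yield O(quarantine_summons).
So O(quarantine_summons) is not derivable, and the apparent clash with O(¬quarantine_summons) does not arise.
A world satisfying every obligation exists (e.g. approve_form=false, dim_lights=true, issue_warning=true, publish_ledger=false, quarantine_summons=false, record_blueprint=true, record_charter=true, redact_certificate=false, register_disclosure=true, verify_specimen=false, waive_badge=false); no atom is both obligatory and forbidden, so the set is consistent.

Consistent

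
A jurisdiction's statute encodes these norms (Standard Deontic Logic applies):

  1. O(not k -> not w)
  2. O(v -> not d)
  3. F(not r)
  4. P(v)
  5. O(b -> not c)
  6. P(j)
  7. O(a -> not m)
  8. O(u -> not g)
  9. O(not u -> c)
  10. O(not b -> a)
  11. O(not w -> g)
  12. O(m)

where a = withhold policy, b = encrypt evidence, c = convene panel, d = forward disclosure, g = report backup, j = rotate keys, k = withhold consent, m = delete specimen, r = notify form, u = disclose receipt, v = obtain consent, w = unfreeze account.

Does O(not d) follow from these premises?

No

Premise 2 is O(v -> not d), but O(v) is not derivable from the premises (the permission P(v) asserts only not O(not v), not O(v)), so it does not yield O(not d).
No other premise forces O(not d). An ideal world satisfying every premise can still have not d false, so O(not d) is not derivable.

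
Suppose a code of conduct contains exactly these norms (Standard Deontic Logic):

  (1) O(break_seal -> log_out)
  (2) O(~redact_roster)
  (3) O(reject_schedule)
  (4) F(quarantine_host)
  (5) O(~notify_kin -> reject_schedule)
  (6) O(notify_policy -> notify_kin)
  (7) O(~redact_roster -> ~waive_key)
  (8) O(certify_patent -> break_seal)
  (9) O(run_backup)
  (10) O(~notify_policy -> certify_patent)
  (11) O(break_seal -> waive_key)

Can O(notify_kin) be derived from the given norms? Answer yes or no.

Yes

Premise 2 states O(~redact_roster) outright.
Premise 7 is O(~redact_roster -> ~waive_key); since O(~redact_roster), deontic closure gives O(~waive_key).
Premise 11 is O(break_seal -> waive_key); contrapositively O(~waive_key -> ~break_seal). Since O(~waive_key) holds, K gives O(~break_seal).
Premise 8, O(certify_patent -> break_seal), contraposes to O(~break_seal -> ~certify_patent); with O(~break_seal) we get O(~certify_patent).
The contrapositive of premise 10 (O(~notify_policy -> certify_patent)) is O(~certify_patent -> notify_policy), and O(~certify_patent) is already established, so O(notify_policy).
From O(notify_policy) and premise 6, O(notify_policy -> notify_kin), we obtain O(notify_kin).
Premises 1, 3, 4, 5, 9 do not contribute to this derivation.
So O(notify_kin) follows.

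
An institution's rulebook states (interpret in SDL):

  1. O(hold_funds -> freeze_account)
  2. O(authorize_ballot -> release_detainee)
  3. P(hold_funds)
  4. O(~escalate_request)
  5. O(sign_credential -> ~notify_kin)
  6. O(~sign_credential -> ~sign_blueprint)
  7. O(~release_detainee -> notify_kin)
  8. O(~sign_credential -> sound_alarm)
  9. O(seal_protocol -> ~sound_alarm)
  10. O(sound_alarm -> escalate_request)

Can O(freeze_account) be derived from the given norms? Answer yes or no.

Premise 1 is O(hold_funds -> freeze_account), but O(hold_funds) is not derivable from the premises (the permission P(hold_funds) asserts only ~O(~hold_funds), not O(hold_funds)), so it does not yield O(freeze_account).
No other premise forces O(freeze_account). An ideal world satisfying every premise can still have freeze_account false, so O(freeze_account) is not derivable.

No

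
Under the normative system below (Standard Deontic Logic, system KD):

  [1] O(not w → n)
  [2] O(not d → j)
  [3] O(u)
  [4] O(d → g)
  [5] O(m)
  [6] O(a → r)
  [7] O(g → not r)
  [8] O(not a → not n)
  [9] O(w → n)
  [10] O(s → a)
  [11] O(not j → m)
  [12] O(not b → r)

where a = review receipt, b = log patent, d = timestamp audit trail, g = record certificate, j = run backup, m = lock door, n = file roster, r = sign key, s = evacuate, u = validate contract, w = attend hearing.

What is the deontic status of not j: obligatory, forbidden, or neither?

By case analysis on not w: premise 1 gives O(not w → n) and premise 9 gives O(w → n), so O(n) either way.
Premise 8, O(not a → not n), contraposes to O(n → a); with O(n) we get O(a).
With premise 6, O(a → r), the K-axiom yields O(r).
Premise 7, O(g → not r), contraposes to O(r → not g); with O(r) we get O(not g).
Premise 4 is O(d → g); contrapositively O(not g → not d). Since O(not g) holds, K gives O(not d).
With premise 2, O(not d → j), the K-axiom yields O(j).
Premises 3, 5, 10, 11, 12 do not contribute to this derivation.
Thus O(j), which is F(not j): not j is forbidden.

Forbidden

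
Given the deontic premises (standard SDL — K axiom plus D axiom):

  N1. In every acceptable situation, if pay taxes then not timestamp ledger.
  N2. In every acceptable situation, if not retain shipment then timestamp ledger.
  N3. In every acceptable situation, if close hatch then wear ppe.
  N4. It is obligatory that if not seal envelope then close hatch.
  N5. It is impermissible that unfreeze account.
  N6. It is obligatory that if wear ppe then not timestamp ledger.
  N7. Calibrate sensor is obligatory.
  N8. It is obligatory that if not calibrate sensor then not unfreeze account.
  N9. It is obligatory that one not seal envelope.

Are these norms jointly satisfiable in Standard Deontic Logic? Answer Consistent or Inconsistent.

Premise 8 is O(¬calibrate_sensor → ¬unfreeze_account); even if O(¬unfreeze_account) held, inferring O(¬calibrate_sensor) would be affirming the consequent — invalid.
So O(¬calibrate_sensor) is not derivable, and the apparent clash with O(calibrate_sensor) does not arise.
A world satisfying every obligation exists (e.g. calibrate_sensor=true, close_hatch=true, pay_taxes=false, retain_shipment=true, seal_envelope=false, timestamp_ledger=false, unfreeze_account=false, wear_ppe=true); no atom is both obligatory and forbidden, so the set is consistent.

Consistent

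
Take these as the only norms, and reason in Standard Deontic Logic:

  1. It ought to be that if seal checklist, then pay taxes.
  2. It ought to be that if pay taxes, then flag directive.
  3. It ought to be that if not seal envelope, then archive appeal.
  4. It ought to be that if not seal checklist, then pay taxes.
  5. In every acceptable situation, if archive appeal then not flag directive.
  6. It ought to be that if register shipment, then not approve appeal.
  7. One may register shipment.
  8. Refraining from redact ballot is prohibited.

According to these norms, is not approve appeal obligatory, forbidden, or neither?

Neither

Premise 6 is O(register_shipment → ¬approve_appeal), but O(register_shipment) is not derivable from the premises (the permission P(register_shipment) asserts only ¬O(¬register_shipment), not O(register_shipment)), so it does not yield O(¬approve_appeal).
No premise or chain of K-axiom applications forces O(¬approve_appeal), and none forces O(approve_appeal). So ¬approve_appeal is neither obligatory nor forbidden under these norms.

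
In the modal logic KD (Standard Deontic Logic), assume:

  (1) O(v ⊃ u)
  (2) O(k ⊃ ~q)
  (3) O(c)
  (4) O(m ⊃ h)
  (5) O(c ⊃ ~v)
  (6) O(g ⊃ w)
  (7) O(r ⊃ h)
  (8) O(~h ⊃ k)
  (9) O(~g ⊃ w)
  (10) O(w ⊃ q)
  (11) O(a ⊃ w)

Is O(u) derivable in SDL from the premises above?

Premise 1 is O(v ⊃ u), but O(v) is not derivable from the premises, so it does not yield O(u).
No other premise forces O(u). An ideal world satisfying every premise can still have u false, so O(u) is not derivable.

No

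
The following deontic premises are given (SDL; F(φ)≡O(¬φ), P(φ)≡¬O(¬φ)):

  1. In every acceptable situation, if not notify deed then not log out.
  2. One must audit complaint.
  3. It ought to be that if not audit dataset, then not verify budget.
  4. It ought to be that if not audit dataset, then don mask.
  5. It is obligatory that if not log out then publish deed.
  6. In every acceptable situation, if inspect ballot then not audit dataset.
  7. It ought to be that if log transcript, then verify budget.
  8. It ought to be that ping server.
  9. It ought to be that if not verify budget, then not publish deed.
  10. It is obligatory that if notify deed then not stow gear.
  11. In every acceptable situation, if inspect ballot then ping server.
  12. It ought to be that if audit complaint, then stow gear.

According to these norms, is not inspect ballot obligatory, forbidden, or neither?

From premise 2 we have O(audit_complaint).
With premise 12, O(audit_complaint → stow_gear), the K-axiom yields O(stow_gear).
The contrapositive of premise 10 (O(notify_deed → ¬stow_gear)) is O(stow_gear → ¬notify_deed), and O(stow_gear) is already established, so O(¬notify_deed).
From O(¬notify_deed) and premise 1, O(¬notify_deed → ¬log_out), we obtain O(¬log_out).
With premise 5, O(¬log_out → publish_deed), the K-axiom yields O(publish_deed).
Premise 9, O(¬verify_budget → ¬publish_deed), contraposes to O(publish_deed → verify_budget); with O(publish_deed) we get O(verify_budget).
Premise 3, O(¬audit_dataset → ¬verify_budget), contraposes to O(verify_budget → audit_dataset); with O(verify_budget) we get O(audit_dataset).
Premise 6 is O(inspect_ballot → ¬audit_dataset); contrapositively O(audit_dataset → ¬inspect_ballot). Since O(audit_dataset) holds, K gives O(¬inspect_ballot).
Premises 4, 7, 8, 11 do not contribute to this derivation.
Hence ¬inspect_ballot is obligatory.

Obligatory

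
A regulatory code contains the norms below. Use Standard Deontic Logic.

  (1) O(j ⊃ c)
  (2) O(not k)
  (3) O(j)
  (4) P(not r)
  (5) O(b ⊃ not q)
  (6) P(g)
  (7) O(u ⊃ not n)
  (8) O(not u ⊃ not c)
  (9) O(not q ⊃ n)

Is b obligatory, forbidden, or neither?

From premise 3 we have O(j).
From O(j) and premise 1, O(j ⊃ c), we obtain O(c).
Premise 8 is O(not u ⊃ not c); contrapositively O(c ⊃ u). Since O(c) holds, K gives O(u).
With premise 7, O(u ⊃ not n), the K-axiom yields O(not n).
Premise 9, O(not q ⊃ n), contraposes to O(not n ⊃ q); with O(not n) we get O(q).
Premise 5, O(b ⊃ not q), contraposes to O(q ⊃ not b); with O(q) we get O(not b).
Premises 2, 4, 6 do not contribute to this derivation.
Thus O(not b), which is F(b): b is forbidden.

Forbidden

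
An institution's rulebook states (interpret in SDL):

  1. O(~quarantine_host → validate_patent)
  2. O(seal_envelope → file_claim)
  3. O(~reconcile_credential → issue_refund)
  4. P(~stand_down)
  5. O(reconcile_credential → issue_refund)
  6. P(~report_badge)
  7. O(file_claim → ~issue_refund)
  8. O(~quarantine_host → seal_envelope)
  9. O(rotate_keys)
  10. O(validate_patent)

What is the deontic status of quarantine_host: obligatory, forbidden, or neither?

Obligatory

By case analysis on reconcile_credential: premise 5 gives O(reconcile_credential → issue_refund) and premise 3 gives O(~reconcile_credential → issue_refund), so O(issue_refund) either way.
Premise 7, O(file_claim → ~issue_refund), contraposes to O(issue_refund → ~file_claim); with O(issue_refund) we get O(~file_claim).
The contrapositive of premise 2 (O(seal_envelope → file_claim)) is O(~file_claim → ~seal_envelope), and O(~file_claim) is already established, so O(~seal_envelope).
Premise 8, O(~quarantine_host → seal_envelope), contraposes to O(~seal_envelope → quarantine_host); with O(~seal_envelope) we get O(quarantine_host).
Premises 1, 4, 6, 9, 10 do not contribute to this derivation.
Hence quarantine_host is obligatory.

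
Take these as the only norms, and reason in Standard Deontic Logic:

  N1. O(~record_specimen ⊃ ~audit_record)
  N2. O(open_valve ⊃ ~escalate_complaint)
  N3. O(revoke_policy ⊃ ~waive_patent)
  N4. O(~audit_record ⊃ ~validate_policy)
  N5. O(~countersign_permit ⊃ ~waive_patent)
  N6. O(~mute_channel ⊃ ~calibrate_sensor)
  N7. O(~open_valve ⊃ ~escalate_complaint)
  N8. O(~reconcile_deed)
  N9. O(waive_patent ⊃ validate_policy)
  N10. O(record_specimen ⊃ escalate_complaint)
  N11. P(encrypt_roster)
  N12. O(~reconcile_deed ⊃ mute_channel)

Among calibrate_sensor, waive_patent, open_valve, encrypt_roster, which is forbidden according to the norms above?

Premises 2 and 7 are O(open_valve ⊃ ~escalate_complaint) and O(~open_valve ⊃ ~escalate_complaint); every ideal world satisfies open_valve or ~open_valve, so in either case ~escalate_complaint holds — hence O(~escalate_complaint).
The contrapositive of premise 10 (O(record_specimen ⊃ escalate_complaint)) is O(~escalate_complaint ⊃ ~record_specimen), and O(~escalate_complaint) is already established, so O(~record_specimen).
With premise 1, O(~record_specimen ⊃ ~audit_record), the K-axiom yields O(~audit_record).
With premise 4, O(~audit_record ⊃ ~validate_policy), the K-axiom yields O(~validate_policy).
The contrapositive of premise 9 (O(waive_patent ⊃ validate_policy)) is O(~validate_policy ⊃ ~waive_patent), and O(~validate_policy) is already established, so O(~waive_patent).
So O(~waive_patent) holds, i.e. waive_patent is forbidden. None of the other listed options is forbidden under the premises.

waive_patent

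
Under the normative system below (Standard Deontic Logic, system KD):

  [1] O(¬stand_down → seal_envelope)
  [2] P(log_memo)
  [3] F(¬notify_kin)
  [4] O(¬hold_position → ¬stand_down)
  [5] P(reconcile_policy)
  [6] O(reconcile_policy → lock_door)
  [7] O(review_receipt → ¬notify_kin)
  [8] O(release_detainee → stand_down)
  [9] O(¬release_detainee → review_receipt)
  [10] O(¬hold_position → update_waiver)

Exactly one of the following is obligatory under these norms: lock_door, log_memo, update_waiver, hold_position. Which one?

hold_position

F(¬notify_kin) at premise 3 means O(notify_kin).
Premise 7, O(review_receipt → ¬notify_kin), contraposes to O(notify_kin → ¬review_receipt); with O(notify_kin) we get O(¬review_receipt).
The contrapositive of premise 9 (O(¬release_detainee → review_receipt)) is O(¬review_receipt → release_detainee), and O(¬review_receipt) is already established, so O(release_detainee).
From O(release_detainee) and premise 8, O(release_detainee → stand_down), we obtain O(stand_down).
Premise 4 is O(¬hold_position → ¬stand_down); contrapositively O(stand_down → hold_position). Since O(stand_down) holds, K gives O(hold_position).
So O(hold_position) holds — hold_position is obligatory. None of the other listed options is made obligatory by any chain of premises.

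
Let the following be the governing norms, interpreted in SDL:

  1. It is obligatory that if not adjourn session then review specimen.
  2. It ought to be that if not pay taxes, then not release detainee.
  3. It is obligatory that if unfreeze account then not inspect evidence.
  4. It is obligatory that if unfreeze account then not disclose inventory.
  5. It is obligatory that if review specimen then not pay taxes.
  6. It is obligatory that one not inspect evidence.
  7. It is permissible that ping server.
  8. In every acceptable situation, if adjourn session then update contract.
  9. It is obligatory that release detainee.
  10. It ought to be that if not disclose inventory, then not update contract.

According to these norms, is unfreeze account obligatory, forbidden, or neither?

From premise 9 we have O(release_detainee).
The contrapositive of premise 2 (O(¬pay_taxes → ¬release_detainee)) is O(release_detainee → pay_taxes), and O(release_detainee) is already established, so O(pay_taxes).
Premise 5 is O(review_specimen → ¬pay_taxes); contrapositively O(pay_taxes → ¬review_specimen). Since O(pay_taxes) holds, K gives O(¬review_specimen).
Premise 1 is O(¬adjourn_session → review_specimen); contrapositively O(¬review_specimen → adjourn_session). Since O(¬review_specimen) holds, K gives O(adjourn_session).
Applying K to premise 8 (O(adjourn_session → update_contract)) and O(adjourn_session) yields O(update_contract).
Premise 10, O(¬disclose_inventory → ¬update_contract), contraposes to O(update_contract → disclose_inventory); with O(update_contract) we get O(disclose_inventory).
The contrapositive of premise 4 (O(unfreeze_account → ¬disclose_inventory)) is O(disclose_inventory → ¬unfreeze_account), and O(disclose_inventory) is already established, so O(¬unfreeze_account).
Premises 3, 6, 7 do not contribute to this derivation.
Thus O(¬unfreeze_account), which is F(unfreeze_account): unfreeze_account is forbidden.

Forbidden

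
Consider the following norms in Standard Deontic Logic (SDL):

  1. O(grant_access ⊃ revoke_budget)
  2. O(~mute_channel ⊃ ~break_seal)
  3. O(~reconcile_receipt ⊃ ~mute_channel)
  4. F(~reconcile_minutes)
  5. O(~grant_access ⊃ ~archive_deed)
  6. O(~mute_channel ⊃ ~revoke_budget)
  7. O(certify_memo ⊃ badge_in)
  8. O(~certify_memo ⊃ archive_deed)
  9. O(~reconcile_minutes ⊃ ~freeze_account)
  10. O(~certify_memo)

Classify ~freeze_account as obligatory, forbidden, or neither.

Neither

Premise 9 is O(~reconcile_minutes ⊃ ~freeze_account), but O(~reconcile_minutes) is not derivable from the premises, so it does not yield O(~freeze_account).
No premise or chain of K-axiom applications forces O(~freeze_account), and none forces O(freeze_account). So ~freeze_account is neither obligatory nor forbidden under these norms.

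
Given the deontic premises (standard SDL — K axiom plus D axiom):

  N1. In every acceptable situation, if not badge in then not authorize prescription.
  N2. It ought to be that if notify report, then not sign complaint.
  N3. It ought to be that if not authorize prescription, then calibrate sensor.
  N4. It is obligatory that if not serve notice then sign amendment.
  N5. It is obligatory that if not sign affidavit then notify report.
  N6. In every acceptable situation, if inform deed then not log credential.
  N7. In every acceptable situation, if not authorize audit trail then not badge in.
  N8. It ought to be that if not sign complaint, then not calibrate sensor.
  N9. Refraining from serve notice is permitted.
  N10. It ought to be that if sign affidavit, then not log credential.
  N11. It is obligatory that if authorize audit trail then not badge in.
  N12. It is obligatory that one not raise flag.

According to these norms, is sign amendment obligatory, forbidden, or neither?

Premise 4 is O(¬serve_notice → sign_amendment), but O(¬serve_notice) is not derivable from the premises (the permission P(¬serve_notice) asserts only ¬O(serve_notice), not O(¬serve_notice)), so it does not yield O(sign_amendment).
No premise or chain of K-axiom applications forces O(sign_amendment), and none forces O(¬sign_amendment). So sign_amendment is neither obligatory nor forbidden under these norms.

Neither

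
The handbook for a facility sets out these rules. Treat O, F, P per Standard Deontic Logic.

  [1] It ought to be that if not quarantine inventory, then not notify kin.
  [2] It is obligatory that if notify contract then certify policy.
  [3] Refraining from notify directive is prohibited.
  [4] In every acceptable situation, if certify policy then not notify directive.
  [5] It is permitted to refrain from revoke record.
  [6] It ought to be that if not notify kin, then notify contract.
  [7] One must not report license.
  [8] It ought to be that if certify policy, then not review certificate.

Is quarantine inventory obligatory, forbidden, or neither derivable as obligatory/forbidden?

Obligatory

Premise 3, F(¬notify_directive), is equivalent to O(notify_directive).
Premise 4, O(certify_policy → ¬notify_directive), contraposes to O(notify_directive → ¬certify_policy); with O(notify_directive) we get O(¬certify_policy).
The contrapositive of premise 2 (O(notify_contract → certify_policy)) is O(¬certify_policy → ¬notify_contract), and O(¬certify_policy) is already established, so O(¬notify_contract).
Premise 6, O(¬notify_kin → notify_contract), contraposes to O(¬notify_contract → notify_kin); with O(¬notify_contract) we get O(notify_kin).
Premise 1 is O(¬quarantine_inventory → ¬notify_kin); contrapositively O(notify_kin → quarantine_inventory). Since O(notify_kin) holds, K gives O(quarantine_inventory).
Premises 5, 7, 8 do not contribute to this derivation.
Hence quarantine_inventory is obligatory.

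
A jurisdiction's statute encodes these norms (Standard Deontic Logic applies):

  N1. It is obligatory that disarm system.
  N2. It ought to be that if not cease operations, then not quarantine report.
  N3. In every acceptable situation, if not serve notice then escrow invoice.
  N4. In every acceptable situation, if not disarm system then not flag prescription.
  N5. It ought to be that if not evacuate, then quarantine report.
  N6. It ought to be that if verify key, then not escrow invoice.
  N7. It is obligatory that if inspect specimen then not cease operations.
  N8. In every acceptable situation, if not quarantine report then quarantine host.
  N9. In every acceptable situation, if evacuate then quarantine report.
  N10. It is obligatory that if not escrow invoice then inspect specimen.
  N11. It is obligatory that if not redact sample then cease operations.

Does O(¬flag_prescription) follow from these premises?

No

Premise 4 is O(¬disarm_system → ¬flag_prescription), but O(¬disarm_system) is not derivable from the premises, so it does not yield O(¬flag_prescription).
No other premise forces O(¬flag_prescription). An ideal world satisfying every premise can still have ¬flag_prescription false, so O(¬flag_prescription) is not derivable.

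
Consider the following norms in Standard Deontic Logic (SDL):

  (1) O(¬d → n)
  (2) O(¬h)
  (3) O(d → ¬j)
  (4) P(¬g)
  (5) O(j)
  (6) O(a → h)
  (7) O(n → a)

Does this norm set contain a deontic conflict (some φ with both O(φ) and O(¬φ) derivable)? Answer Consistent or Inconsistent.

Inconsistent

From premise 2 we have O(¬h).
Premise 6 is O(a → h); contrapositively O(¬h → ¬a). Since O(¬h) holds, K gives O(¬a).
Premise 7, O(n → a), contraposes to O(¬a → ¬n); with O(¬a) we get O(¬n).
Premise 1, O(¬d → n), contraposes to O(¬n → d); with O(¬n) we get O(d).
From O(d) and premise 3, O(d → ¬j), we obtain O(¬j).
But premise 5 directly asserts O(j).
We now have both O(¬j) and O(j) — j is simultaneously obligatory and forbidden, violating the D-axiom.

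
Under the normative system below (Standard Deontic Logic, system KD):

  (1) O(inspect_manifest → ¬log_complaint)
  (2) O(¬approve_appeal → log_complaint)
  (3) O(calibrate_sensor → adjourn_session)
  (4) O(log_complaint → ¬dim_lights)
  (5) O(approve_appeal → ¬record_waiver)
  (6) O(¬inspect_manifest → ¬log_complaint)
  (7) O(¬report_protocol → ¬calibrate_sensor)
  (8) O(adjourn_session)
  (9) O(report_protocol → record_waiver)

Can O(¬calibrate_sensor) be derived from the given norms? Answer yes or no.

By case analysis on ¬inspect_manifest: premise 6 gives O(¬inspect_manifest → ¬log_complaint) and premise 1 gives O(inspect_manifest → ¬log_complaint), so O(¬log_complaint) either way.
Premise 2, O(¬approve_appeal → log_complaint), contraposes to O(¬log_complaint → approve_appeal); with O(¬log_complaint) we get O(approve_appeal).
Applying K to premise 5 (O(approve_appeal → ¬record_waiver)) and O(approve_appeal) yields O(¬record_waiver).
Premise 9, O(report_protocol → record_waiver), contraposes to O(¬record_waiver → ¬report_protocol); with O(¬record_waiver) we get O(¬report_protocol).
From O(¬report_protocol) and premise 7, O(¬report_protocol → ¬calibrate_sensor), we obtain O(¬calibrate_sensor).
Premises 3, 4, 8 do not contribute to this derivation.
So O(¬calibrate_sensor) follows.

Yes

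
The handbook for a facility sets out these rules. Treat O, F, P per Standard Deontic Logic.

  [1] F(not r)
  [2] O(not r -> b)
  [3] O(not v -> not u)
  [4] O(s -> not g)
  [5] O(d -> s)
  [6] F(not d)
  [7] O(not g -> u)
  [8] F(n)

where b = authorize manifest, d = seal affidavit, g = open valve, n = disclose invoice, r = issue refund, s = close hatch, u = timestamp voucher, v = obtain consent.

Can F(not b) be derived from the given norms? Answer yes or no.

No

Premise 2 is O(not r -> b), but O(not r) is not derivable from the premises, so it does not yield O(b).
No other premise forces O(b). An ideal world satisfying every premise can still have not b true, so F(not b) is not derivable.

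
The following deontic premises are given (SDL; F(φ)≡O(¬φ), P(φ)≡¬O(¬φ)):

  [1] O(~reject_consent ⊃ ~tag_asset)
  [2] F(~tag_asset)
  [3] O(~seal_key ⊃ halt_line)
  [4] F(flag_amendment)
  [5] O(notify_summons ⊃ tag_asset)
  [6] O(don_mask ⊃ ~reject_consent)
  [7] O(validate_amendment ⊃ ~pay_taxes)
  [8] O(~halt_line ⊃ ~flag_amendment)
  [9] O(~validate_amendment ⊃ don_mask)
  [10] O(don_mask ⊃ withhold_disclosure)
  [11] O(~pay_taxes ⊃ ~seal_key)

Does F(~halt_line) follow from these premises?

Yes

F(~tag_asset) at premise 2 means O(tag_asset).
The contrapositive of premise 1 (O(~reject_consent ⊃ ~tag_asset)) is O(tag_asset ⊃ reject_consent), and O(tag_asset) is already established, so O(reject_consent).
The contrapositive of premise 6 (O(don_mask ⊃ ~reject_consent)) is O(reject_consent ⊃ ~don_mask), and O(reject_consent) is already established, so O(~don_mask).
Premise 9, O(~validate_amendment ⊃ don_mask), contraposes to O(~don_mask ⊃ validate_amendment); with O(~don_mask) we get O(validate_amendment).
With premise 7, O(validate_amendment ⊃ ~pay_taxes), the K-axiom yields O(~pay_taxes).
With premise 11, O(~pay_taxes ⊃ ~seal_key), the K-axiom yields O(~seal_key).
From O(~seal_key) and premise 3, O(~seal_key ⊃ halt_line), we obtain O(halt_line).
Premises 4, 5, 8, 10 do not contribute to this derivation.
So O(halt_line) holds, i.e. F(~halt_line). The claim follows.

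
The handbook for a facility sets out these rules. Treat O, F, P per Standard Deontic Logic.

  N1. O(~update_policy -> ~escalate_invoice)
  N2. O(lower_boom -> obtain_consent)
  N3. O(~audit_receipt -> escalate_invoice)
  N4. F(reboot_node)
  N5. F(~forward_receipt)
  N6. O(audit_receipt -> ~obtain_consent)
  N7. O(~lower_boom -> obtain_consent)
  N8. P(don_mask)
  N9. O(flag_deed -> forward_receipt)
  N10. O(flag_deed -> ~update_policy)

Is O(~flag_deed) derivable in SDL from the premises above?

By case analysis on lower_boom: premise 2 gives O(lower_boom -> obtain_consent) and premise 7 gives O(~lower_boom -> obtain_consent), so O(obtain_consent) either way.
Premise 6 is O(audit_receipt -> ~obtain_consent); contrapositively O(obtain_consent -> ~audit_receipt). Since O(obtain_consent) holds, K gives O(~audit_receipt).
Applying K to premise 3 (O(~audit_receipt -> escalate_invoice)) and O(~audit_receipt) yields O(escalate_invoice).
Premise 1 is O(~update_policy -> ~escalate_invoice); contrapositively O(escalate_invoice -> update_policy). Since O(escalate_invoice) holds, K gives O(update_policy).
Premise 10, O(flag_deed -> ~update_policy), contraposes to O(update_policy -> ~flag_deed); with O(update_policy) we get O(~flag_deed).
Premises 4, 5, 8, 9 do not contribute to this derivation.
So O(~flag_deed) follows.

Yes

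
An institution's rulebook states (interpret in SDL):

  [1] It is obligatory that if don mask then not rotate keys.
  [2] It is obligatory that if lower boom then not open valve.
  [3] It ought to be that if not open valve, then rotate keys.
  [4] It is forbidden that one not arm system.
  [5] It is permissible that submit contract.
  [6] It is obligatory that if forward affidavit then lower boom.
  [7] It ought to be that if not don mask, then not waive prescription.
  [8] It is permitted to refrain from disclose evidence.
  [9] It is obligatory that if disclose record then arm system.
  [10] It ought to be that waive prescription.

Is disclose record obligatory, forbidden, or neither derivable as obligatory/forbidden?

Premise 9 is O(disclose_record → arm_system); even if O(arm_system) held, inferring O(disclose_record) would be affirming the consequent — invalid.
No premise or chain of K-axiom applications forces O(disclose_record), and none forces O(¬disclose_record). So disclose_record is neither obligatory nor forbidden under these norms.

Neither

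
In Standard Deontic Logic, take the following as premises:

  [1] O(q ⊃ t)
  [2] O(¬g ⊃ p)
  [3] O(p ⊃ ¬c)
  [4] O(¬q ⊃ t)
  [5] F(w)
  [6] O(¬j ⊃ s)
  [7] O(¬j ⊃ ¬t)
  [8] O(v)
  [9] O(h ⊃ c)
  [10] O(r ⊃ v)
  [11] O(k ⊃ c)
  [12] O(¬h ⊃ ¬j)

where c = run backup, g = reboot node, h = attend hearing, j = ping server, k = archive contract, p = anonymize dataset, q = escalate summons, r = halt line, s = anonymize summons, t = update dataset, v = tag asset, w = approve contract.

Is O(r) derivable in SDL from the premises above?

No

Premise 10 is O(r ⊃ v); even if O(v) held, inferring O(r) would be affirming the consequent — invalid.
No other premise forces O(r). An ideal world satisfying every premise can still have r false, so O(r) is not derivable.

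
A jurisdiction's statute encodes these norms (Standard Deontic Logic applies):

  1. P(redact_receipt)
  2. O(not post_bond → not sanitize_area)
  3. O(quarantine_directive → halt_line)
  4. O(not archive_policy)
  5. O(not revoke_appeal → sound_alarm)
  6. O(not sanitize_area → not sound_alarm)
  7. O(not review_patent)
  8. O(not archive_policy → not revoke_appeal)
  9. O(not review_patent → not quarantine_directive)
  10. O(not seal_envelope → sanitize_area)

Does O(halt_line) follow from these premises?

Premise 3 is O(quarantine_directive → halt_line), but O(quarantine_directive) is not derivable from the premises, so it does not yield O(halt_line).
No other premise forces O(halt_line). An ideal world satisfying every premise can still have halt_line false, so O(halt_line) is not derivable.

No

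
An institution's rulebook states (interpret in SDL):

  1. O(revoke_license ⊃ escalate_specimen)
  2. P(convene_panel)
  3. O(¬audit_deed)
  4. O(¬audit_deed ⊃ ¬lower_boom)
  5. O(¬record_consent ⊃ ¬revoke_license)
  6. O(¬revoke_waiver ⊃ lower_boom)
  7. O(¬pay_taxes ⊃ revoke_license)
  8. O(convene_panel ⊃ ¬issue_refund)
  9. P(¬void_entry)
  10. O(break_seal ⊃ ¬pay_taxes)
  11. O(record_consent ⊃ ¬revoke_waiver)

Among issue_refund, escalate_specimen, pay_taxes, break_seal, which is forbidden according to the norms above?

break_seal

Premise 3 gives O(¬audit_deed).
From O(¬audit_deed) and premise 4, O(¬audit_deed ⊃ ¬lower_boom), we obtain O(¬lower_boom).
Premise 6, O(¬revoke_waiver ⊃ lower_boom), contraposes to O(¬lower_boom ⊃ revoke_waiver); with O(¬lower_boom) we get O(revoke_waiver).
Premise 11 is O(record_consent ⊃ ¬revoke_waiver); contrapositively O(revoke_waiver ⊃ ¬record_consent). Since O(revoke_waiver) holds, K gives O(¬record_consent).
Premise 5 is O(¬record_consent ⊃ ¬revoke_license); since O(¬record_consent), deontic closure gives O(¬revoke_license).
Premise 7 is O(¬pay_taxes ⊃ revoke_license); contrapositively O(¬revoke_license ⊃ pay_taxes). Since O(¬revoke_license) holds, K gives O(pay_taxes).
Premise 10, O(break_seal ⊃ ¬pay_taxes), contraposes to O(pay_taxes ⊃ ¬break_seal); with O(pay_taxes) we get O(¬break_seal).
So O(¬break_seal) holds, i.e. break_seal is forbidden. None of the other listed options is forbidden under the premises.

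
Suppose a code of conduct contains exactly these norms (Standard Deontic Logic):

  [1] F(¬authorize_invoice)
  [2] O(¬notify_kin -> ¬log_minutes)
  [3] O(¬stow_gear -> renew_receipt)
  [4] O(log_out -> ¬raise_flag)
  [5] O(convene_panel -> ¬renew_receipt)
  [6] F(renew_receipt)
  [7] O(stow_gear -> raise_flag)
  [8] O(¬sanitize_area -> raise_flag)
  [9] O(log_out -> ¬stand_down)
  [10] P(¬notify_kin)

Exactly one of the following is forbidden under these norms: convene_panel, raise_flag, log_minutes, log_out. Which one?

F(renew_receipt) at premise 6 means O(¬renew_receipt).
Premise 3, O(¬stow_gear -> renew_receipt), contraposes to O(¬renew_receipt -> stow_gear); with O(¬renew_receipt) we get O(stow_gear).
With premise 7, O(stow_gear -> raise_flag), the K-axiom yields O(raise_flag).
Premise 4, O(log_out -> ¬raise_flag), contraposes to O(raise_flag -> ¬log_out); with O(raise_flag) we get O(¬log_out).
So O(¬log_out) holds, i.e. log_out is forbidden. None of the other listed options is forbidden under the premises.

log_out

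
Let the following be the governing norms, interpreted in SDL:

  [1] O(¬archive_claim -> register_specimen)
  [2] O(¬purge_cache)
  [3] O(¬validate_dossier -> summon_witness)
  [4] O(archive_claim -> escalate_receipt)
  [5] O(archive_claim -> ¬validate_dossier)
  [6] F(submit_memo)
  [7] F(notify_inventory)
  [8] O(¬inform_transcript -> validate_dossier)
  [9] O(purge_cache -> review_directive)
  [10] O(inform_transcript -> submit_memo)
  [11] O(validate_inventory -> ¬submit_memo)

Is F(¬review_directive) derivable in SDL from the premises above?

No

Premise 9 is O(purge_cache -> review_directive), but O(purge_cache) is not derivable from the premises, so it does not yield O(review_directive).
No other premise forces O(review_directive). An ideal world satisfying every premise can still have ¬review_directive true, so F(¬review_directive) is not derivable.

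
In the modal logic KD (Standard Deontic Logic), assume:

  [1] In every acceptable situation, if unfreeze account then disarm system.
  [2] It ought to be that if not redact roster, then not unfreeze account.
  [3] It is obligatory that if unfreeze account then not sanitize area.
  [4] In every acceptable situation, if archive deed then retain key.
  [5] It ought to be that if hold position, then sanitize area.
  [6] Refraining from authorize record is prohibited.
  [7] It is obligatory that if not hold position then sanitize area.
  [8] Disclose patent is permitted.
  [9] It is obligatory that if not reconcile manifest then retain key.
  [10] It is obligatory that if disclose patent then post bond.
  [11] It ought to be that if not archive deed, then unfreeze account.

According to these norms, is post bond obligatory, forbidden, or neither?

Neither

Premise 10 is O(disclose_patent → post_bond), but O(disclose_patent) is not derivable from the premises (the permission P(disclose_patent) asserts only ¬O(¬disclose_patent), not O(disclose_patent)), so it does not yield O(post_bond).
No premise or chain of K-axiom applications forces O(post_bond), and none forces O(¬post_bond). So post_bond is neither obligatory nor forbidden under these norms.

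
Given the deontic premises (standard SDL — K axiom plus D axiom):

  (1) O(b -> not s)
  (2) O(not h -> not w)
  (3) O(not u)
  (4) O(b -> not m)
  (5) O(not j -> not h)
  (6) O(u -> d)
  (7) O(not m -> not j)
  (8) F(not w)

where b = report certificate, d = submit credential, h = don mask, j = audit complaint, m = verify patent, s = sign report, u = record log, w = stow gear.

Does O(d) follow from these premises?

Premise 6 is O(u -> d), but O(u) is not derivable from the premises, so it does not yield O(d).
No other premise forces O(d). An ideal world satisfying every premise can still have d false, so O(d) is not derivable.

No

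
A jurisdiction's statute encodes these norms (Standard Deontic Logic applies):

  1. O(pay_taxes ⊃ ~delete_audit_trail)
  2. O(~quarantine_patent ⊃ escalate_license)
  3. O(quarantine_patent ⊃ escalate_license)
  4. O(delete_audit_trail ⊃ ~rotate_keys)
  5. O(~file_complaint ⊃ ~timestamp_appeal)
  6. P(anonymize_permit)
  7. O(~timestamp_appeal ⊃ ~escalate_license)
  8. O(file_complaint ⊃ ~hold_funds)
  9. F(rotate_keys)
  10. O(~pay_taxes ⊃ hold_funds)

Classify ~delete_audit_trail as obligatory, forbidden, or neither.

Premises 2 and 3 cover both cases: O(~quarantine_patent ⊃ escalate_license) and O(quarantine_patent ⊃ escalate_license). Since ~quarantine_patent ∨ quarantine_patent is a tautology, O(escalate_license) follows.
Premise 7, O(~timestamp_appeal ⊃ ~escalate_license), contraposes to O(escalate_license ⊃ timestamp_appeal); with O(escalate_license) we get O(timestamp_appeal).
The contrapositive of premise 5 (O(~file_complaint ⊃ ~timestamp_appeal)) is O(timestamp_appeal ⊃ file_complaint), and O(timestamp_appeal) is already established, so O(file_complaint).
Premise 8 is O(file_complaint ⊃ ~hold_funds); since O(file_complaint), deontic closure gives O(~hold_funds).
Premise 10, O(~pay_taxes ⊃ hold_funds), contraposes to O(~hold_funds ⊃ pay_taxes); with O(~hold_funds) we get O(pay_taxes).
From O(pay_taxes) and premise 1, O(pay_taxes ⊃ ~delete_audit_trail), we obtain O(~delete_audit_trail).
Premises 4, 6, 9 do not contribute to this derivation.
Hence ~delete_audit_trail is obligatory.

Obligatory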